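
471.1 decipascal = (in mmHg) 0.3534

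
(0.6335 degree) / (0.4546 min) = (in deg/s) 0.02323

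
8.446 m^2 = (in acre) 0.002087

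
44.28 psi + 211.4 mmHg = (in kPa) 333.5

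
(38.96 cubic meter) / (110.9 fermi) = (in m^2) 3.513e+14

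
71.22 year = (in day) 2.6e+04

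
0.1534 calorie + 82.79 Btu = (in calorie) 2.088e+04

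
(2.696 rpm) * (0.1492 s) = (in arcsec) 8688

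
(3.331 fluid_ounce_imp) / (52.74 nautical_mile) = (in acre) 2.394e-13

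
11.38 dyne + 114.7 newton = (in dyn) 1.147e+07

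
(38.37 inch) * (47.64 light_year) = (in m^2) 4.393e+17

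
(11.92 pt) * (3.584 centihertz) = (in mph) 0.0003371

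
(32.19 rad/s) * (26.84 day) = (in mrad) 7.465e+10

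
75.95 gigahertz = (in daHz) 7.595e+09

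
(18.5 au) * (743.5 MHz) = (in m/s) 2.058e+21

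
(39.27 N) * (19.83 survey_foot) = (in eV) 1.481e+21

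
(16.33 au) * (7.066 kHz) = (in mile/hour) 3.861e+16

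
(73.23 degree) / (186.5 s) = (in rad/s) 0.006853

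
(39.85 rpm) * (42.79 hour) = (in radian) 6.428e+05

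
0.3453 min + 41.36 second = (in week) 0.0001026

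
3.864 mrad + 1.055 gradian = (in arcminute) 70.25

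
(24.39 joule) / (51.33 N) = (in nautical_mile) 0.0002566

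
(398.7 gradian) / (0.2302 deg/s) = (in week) 0.002577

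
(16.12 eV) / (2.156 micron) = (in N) 1.198e-12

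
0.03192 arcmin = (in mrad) 0.009285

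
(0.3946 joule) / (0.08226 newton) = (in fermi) 4.797e+15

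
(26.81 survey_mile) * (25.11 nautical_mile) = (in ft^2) 2.16e+10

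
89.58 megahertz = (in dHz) 8.958e+08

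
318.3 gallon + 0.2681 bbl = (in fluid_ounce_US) 4.218e+04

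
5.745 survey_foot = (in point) 4964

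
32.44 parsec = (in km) 1.001e+15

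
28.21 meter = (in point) 7.997e+04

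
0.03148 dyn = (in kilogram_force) 3.21e-08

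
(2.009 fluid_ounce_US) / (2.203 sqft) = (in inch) 0.01143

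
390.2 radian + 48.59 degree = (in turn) 62.24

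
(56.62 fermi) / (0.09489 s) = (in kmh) 2.148e-12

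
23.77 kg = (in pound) 52.4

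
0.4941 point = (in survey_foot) 0.0005719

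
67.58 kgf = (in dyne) 6.627e+07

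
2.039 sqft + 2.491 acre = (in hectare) 1.008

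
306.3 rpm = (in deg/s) 1838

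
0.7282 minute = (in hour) 0.01214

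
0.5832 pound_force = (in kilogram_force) 0.2645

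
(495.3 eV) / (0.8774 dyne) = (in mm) 9.044e-09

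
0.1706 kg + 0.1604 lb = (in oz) 8.584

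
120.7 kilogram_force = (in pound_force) 266.1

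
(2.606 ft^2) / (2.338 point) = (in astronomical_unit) 1.962e-09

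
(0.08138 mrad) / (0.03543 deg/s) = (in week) 2.176e-07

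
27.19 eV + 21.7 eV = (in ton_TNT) 1.872e-27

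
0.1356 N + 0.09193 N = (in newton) 0.2275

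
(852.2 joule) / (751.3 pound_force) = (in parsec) 8.264e-18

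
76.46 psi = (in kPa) 527.2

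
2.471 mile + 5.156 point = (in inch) 1.566e+05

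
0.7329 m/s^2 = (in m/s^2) 0.7329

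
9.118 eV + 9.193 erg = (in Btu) 8.713e-10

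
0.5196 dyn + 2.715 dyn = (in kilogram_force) 3.298e-06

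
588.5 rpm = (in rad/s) 61.63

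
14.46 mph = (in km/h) 23.27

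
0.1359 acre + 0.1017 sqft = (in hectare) 0.055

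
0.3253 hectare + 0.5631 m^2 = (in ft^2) 3.502e+04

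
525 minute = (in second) 3.15e+04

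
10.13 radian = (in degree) 580.4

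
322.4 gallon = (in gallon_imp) 268.5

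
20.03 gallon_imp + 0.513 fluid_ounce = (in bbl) 0.5728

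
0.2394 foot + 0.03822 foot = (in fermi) 8.462e+13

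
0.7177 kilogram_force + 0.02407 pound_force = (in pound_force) 1.606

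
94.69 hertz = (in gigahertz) 9.469e-08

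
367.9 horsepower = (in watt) 2.743e+05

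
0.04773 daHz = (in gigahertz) 4.773e-10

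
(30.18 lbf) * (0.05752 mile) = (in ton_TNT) 2.97e-06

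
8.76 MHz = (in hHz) 8.76e+04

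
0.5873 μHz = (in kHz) 5.873e-10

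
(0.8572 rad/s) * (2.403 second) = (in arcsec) 4.249e+05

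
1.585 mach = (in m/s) 539.7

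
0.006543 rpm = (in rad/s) 0.0006852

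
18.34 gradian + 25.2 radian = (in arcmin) 8.762e+04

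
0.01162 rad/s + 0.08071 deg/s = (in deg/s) 0.7465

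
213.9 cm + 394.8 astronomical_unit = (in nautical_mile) 3.189e+10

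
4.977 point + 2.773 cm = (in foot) 0.09674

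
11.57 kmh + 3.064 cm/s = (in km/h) 11.68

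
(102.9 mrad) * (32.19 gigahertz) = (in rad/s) 3.312e+09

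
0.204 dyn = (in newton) 2.04e-06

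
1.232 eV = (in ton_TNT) 4.718e-29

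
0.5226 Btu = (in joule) 551.4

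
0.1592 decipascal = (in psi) 2.309e-06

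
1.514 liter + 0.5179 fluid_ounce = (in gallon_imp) 0.3364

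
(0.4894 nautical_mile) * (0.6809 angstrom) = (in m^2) 6.171e-08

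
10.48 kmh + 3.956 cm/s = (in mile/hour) 6.6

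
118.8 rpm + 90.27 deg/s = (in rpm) 133.8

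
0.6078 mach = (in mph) 462.9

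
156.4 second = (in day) 0.00181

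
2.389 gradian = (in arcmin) 129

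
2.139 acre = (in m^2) 8656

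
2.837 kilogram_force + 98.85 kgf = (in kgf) 101.7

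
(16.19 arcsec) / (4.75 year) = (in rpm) 5.004e-12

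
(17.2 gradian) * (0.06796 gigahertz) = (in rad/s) 1.836e+07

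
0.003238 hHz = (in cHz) 32.38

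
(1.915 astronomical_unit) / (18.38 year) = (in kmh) 1779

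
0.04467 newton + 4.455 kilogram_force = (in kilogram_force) 4.46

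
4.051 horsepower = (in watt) 3021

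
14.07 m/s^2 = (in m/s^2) 14.07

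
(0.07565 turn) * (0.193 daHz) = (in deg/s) 52.56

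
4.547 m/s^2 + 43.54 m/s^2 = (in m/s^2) 48.09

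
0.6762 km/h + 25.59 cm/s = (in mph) 0.9926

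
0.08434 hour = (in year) 9.628e-06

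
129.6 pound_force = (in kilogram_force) 58.79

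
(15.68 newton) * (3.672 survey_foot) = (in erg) 1.755e+08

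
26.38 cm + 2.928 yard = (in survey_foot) 9.649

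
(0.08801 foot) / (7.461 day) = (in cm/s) 4.161e-06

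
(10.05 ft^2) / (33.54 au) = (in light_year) 1.967e-29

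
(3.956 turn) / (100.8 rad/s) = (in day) 2.854e-06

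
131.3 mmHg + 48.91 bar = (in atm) 48.44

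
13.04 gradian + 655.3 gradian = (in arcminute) 3.609e+04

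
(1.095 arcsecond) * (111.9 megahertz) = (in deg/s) 3.404e+04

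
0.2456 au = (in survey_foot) 1.205e+11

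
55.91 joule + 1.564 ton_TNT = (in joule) 6.544e+09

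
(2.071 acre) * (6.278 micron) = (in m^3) 0.05262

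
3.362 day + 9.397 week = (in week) 9.877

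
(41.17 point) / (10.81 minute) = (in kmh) 8.061e-05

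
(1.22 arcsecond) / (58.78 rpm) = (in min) 1.601e-08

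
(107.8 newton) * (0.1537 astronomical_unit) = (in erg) 2.479e+19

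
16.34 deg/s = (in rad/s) 0.2852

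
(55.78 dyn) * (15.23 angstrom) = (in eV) 5.302e+06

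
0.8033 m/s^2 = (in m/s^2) 0.8033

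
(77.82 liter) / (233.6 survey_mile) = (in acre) 5.115e-11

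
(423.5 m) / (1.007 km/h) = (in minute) 25.23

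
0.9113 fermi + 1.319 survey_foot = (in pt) 1140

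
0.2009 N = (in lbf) 0.04516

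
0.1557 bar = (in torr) 116.8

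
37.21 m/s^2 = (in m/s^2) 37.21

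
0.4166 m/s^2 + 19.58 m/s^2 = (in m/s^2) 20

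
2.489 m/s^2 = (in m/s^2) 2.489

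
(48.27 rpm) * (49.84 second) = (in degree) 1.443e+04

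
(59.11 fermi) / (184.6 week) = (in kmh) 1.906e-21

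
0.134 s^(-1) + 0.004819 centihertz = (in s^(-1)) 0.134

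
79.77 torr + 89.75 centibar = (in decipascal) 1.004e+06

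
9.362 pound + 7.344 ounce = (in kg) 4.455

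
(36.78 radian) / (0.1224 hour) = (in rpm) 0.7971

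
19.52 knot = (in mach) 0.02949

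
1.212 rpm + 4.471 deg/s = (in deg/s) 11.74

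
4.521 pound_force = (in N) 20.11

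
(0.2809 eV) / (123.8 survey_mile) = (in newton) 2.259e-25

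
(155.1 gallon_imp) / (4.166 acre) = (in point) 0.1186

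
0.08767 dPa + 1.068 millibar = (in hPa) 1.068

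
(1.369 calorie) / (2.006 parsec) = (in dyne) 9.254e-12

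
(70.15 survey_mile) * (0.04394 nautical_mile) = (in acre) 2270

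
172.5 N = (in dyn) 1.725e+07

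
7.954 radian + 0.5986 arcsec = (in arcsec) 1.641e+06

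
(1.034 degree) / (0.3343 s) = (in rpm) 0.5155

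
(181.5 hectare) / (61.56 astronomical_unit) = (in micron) 0.1971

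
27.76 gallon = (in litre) 105.1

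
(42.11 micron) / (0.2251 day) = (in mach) 6.359e-12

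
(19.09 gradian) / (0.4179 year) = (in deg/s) 1.304e-06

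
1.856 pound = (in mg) 8.419e+05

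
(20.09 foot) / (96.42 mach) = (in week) 3.084e-10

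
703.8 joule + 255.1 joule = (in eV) 5.985e+21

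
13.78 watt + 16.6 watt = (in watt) 30.38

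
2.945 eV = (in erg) 4.718e-12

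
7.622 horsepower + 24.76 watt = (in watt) 5708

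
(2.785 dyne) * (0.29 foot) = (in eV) 1.536e+13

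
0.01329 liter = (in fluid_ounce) 0.4494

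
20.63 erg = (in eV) 1.288e+13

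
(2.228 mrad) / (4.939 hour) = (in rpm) 1.197e-06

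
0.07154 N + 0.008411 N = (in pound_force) 0.01797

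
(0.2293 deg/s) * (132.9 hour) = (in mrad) 1.915e+06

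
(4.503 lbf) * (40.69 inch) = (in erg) 2.07e+08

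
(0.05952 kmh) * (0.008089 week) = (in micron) 8.088e+07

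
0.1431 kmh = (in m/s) 0.03975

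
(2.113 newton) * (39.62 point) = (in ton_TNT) 7.059e-12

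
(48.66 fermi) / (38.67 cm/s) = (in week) 2.081e-19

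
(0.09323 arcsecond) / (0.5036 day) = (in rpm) 9.92e-11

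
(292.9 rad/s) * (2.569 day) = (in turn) 1.035e+07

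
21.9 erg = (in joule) 2.19e-06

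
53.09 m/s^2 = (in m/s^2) 53.09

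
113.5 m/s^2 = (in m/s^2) 113.5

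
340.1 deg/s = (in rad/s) 5.936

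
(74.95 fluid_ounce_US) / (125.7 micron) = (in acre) 0.004357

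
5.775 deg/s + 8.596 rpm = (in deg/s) 57.35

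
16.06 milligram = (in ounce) 0.0005665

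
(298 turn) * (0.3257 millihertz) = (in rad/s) 0.6098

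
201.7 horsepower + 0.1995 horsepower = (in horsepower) 201.9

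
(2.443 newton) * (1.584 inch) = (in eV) 6.135e+17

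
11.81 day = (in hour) 283.4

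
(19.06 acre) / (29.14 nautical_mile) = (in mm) 1429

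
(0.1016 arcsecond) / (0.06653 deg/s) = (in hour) 1.178e-07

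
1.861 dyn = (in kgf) 1.898e-06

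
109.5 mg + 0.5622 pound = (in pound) 0.5624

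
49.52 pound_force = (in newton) 220.3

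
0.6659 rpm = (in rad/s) 0.06973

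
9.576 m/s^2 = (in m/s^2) 9.576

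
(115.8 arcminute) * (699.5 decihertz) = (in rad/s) 2.356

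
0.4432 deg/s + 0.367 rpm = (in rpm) 0.4409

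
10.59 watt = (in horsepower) 0.0142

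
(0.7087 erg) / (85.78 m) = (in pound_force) 1.857e-10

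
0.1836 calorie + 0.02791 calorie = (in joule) 0.885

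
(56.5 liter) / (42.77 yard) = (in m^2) 0.001445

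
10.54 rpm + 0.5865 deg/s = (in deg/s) 63.83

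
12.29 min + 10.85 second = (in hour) 0.2078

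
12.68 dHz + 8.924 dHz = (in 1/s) 2.16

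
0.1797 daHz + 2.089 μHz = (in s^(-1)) 1.797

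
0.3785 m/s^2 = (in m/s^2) 0.3785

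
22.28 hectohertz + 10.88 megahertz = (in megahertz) 10.88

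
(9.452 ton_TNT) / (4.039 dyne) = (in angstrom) 9.791e+24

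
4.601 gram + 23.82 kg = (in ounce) 840.4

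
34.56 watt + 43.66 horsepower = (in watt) 3.259e+04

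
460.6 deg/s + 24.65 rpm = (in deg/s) 608.5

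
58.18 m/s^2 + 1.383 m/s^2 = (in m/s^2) 59.56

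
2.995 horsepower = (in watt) 2233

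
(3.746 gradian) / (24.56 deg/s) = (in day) 1.589e-06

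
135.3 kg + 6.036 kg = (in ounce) 4985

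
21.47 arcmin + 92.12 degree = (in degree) 92.48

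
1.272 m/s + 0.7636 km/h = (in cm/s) 148.4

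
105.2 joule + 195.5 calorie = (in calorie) 220.6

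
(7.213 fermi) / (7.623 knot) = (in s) 1.839e-15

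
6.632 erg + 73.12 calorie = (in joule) 305.9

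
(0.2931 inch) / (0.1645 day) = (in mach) 1.538e-09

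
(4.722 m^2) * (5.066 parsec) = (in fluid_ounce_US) 2.496e+22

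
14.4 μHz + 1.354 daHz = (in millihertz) 1.354e+04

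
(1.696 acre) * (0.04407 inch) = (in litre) 7683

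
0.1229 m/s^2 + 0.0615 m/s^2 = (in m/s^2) 0.1844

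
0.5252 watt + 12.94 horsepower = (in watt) 9650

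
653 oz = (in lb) 40.81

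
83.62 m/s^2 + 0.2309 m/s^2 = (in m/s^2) 83.85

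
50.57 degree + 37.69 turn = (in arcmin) 8.171e+05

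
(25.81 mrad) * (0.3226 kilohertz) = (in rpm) 79.51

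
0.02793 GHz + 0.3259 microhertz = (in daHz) 2.793e+06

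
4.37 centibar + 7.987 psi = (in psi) 8.621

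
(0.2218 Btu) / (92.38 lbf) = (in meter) 0.5695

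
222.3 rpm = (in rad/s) 23.28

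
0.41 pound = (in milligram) 1.86e+05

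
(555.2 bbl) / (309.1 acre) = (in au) 4.717e-16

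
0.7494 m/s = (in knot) 1.457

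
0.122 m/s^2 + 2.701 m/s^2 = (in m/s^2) 2.823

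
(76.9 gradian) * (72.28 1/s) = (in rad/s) 87.31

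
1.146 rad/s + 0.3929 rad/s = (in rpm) 14.7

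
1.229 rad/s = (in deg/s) 70.42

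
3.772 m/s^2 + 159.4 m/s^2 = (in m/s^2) 163.2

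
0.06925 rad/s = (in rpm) 0.6613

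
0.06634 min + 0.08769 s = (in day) 4.708e-05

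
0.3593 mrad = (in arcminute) 1.235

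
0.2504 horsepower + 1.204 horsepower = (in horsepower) 1.454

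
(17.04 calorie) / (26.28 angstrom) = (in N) 2.713e+10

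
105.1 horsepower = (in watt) 7.837e+04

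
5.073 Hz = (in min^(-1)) 304.4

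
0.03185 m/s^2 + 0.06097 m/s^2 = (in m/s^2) 0.09282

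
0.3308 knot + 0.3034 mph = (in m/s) 0.3058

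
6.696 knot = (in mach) 0.01012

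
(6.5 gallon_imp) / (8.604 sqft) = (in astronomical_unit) 2.471e-13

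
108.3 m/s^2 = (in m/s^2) 108.3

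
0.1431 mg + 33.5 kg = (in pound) 73.85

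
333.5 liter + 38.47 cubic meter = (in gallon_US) 1.025e+04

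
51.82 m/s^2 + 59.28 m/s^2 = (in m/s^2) 111.1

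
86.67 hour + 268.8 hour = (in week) 2.116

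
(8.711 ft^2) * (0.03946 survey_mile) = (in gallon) 1.358e+04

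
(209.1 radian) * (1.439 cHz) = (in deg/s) 172.4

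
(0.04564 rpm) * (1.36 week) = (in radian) 3931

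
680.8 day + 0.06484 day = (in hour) 1.634e+04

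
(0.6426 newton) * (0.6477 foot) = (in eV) 7.918e+17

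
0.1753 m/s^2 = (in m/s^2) 0.1753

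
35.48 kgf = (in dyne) 3.479e+07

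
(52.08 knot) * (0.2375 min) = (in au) 2.552e-09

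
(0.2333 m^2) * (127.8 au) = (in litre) 4.46e+15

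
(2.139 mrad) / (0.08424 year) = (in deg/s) 4.613e-08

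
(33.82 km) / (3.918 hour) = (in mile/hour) 5.364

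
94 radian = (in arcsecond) 1.939e+07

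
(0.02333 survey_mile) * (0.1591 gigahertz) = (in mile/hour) 1.336e+10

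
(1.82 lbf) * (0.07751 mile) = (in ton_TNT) 2.414e-07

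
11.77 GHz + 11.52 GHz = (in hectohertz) 2.329e+08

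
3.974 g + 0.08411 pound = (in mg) 4.213e+04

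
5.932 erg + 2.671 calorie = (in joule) 11.18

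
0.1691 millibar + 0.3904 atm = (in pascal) 3.957e+04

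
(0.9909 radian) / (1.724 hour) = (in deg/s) 0.009148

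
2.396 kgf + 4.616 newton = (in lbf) 6.32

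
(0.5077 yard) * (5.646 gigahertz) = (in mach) 7.698e+06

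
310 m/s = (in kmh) 1116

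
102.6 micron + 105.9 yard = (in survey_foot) 317.7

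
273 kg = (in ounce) 9630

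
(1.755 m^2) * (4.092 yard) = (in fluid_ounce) 2.22e+05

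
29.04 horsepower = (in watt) 2.166e+04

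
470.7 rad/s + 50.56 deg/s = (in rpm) 4503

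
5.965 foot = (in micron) 1.818e+06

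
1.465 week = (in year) 0.0281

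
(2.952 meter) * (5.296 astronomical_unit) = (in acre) 5.779e+08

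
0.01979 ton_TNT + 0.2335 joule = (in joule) 8.28e+07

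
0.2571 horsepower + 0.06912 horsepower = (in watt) 243.3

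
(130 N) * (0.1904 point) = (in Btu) 8.276e-06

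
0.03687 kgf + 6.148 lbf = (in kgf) 2.826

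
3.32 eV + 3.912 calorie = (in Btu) 0.01551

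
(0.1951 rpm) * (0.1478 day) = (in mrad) 2.609e+05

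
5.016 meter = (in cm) 501.6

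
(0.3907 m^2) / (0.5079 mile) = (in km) 4.78e-07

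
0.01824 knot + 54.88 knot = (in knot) 54.9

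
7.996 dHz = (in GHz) 7.996e-10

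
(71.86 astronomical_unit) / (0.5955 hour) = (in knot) 9.747e+09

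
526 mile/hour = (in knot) 457.1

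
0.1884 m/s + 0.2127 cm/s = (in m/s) 0.1905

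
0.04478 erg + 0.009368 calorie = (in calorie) 0.009368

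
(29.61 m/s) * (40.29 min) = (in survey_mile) 44.48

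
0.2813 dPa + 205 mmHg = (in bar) 0.2733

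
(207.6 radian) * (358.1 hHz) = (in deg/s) 4.259e+08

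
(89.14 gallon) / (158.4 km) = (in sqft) 2.293e-05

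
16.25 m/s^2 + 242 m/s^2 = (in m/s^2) 258.2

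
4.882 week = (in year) 0.09363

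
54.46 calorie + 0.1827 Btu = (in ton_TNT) 1.005e-07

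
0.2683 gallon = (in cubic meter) 0.001016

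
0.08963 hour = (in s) 322.7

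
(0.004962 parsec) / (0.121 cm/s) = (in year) 4.013e+09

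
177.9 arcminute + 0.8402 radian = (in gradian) 56.78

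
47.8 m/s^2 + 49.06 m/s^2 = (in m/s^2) 96.86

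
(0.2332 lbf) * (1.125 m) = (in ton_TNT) 2.789e-10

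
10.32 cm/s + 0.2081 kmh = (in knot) 0.313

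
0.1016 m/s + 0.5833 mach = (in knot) 386.3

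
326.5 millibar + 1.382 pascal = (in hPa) 326.5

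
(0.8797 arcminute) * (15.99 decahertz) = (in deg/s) 2.344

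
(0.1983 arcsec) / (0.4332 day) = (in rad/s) 2.569e-11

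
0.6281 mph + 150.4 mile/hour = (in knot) 131.2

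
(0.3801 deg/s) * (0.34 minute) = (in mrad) 135.3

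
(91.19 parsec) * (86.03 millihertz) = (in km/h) 8.715e+17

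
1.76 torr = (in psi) 0.03403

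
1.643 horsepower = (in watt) 1225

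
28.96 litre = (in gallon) 7.65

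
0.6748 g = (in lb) 0.001488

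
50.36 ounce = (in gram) 1428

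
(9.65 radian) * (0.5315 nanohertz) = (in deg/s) 2.939e-07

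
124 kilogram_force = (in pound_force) 273.4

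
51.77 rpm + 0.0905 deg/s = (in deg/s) 310.7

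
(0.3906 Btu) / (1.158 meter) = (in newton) 355.9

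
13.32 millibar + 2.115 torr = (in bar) 0.01614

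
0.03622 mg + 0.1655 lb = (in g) 75.07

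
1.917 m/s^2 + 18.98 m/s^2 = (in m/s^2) 20.9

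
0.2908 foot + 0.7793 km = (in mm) 7.794e+05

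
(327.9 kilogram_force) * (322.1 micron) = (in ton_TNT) 2.475e-10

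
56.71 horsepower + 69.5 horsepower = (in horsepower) 126.2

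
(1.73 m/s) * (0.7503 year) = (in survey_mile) 2.544e+04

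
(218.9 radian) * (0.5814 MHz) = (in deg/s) 7.292e+09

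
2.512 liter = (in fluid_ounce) 84.94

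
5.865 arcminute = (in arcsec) 351.9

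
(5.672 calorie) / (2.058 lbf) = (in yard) 2.835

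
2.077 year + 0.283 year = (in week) 123.1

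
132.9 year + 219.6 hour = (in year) 132.9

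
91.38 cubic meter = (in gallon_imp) 2.01e+04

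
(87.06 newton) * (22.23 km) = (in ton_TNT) 0.0004626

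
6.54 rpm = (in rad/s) 0.6849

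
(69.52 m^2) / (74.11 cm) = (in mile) 0.05829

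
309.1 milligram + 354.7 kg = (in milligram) 3.547e+08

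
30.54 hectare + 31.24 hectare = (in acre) 152.7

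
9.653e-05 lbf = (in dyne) 42.94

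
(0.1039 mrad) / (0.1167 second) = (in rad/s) 0.0008903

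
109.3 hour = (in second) 3.935e+05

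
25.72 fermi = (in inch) 1.013e-12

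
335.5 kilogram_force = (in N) 3290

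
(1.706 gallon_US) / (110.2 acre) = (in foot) 4.751e-08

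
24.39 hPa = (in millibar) 24.39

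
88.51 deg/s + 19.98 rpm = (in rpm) 34.73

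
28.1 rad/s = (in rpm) 268.3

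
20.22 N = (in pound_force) 4.546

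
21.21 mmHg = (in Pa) 2828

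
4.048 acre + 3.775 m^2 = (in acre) 4.049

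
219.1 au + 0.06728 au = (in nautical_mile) 1.77e+10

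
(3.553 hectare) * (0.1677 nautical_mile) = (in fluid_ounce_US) 3.731e+11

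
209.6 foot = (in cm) 6389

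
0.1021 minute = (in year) 1.943e-07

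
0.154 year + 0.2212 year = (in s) 1.183e+07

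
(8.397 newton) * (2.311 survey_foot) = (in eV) 3.692e+19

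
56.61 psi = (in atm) 3.852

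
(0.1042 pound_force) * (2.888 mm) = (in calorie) 0.0003199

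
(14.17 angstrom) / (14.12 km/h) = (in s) 3.613e-10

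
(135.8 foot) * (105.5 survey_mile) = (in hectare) 702.8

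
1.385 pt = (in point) 1.385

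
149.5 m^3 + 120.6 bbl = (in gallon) 4.456e+04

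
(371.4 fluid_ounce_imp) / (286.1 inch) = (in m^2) 0.001452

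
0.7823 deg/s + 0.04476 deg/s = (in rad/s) 0.01443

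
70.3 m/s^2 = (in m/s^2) 70.3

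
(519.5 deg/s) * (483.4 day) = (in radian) 3.787e+08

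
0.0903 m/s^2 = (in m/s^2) 0.0903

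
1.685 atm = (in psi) 24.76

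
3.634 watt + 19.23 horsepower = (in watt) 1.434e+04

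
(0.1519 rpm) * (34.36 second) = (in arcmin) 1879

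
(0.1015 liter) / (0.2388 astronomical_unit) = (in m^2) 2.841e-15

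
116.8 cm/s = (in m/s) 1.168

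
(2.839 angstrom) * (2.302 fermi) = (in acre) 1.615e-28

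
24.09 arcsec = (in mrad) 0.1168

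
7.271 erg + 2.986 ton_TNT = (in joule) 1.249e+10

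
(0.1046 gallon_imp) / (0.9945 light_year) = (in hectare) 5.054e-24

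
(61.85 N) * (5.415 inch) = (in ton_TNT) 2.033e-09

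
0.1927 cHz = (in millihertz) 1.927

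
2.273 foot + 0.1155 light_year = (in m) 1.093e+15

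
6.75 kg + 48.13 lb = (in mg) 2.858e+07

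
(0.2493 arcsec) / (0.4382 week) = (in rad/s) 4.561e-12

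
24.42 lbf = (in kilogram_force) 11.08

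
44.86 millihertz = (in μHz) 4.486e+04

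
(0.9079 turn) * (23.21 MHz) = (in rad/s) 1.324e+08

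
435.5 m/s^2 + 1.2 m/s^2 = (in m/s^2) 436.7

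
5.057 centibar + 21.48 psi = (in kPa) 153.2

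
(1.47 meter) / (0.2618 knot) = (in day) 0.0001263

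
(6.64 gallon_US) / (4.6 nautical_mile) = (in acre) 7.291e-10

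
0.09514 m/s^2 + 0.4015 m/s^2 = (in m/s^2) 0.4966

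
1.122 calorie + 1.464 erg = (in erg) 4.694e+07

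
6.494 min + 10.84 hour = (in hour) 10.95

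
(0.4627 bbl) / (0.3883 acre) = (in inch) 0.001843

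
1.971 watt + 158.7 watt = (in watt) 160.7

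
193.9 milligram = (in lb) 0.0004275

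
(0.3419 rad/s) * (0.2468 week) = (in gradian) 3.249e+06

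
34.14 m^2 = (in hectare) 0.003414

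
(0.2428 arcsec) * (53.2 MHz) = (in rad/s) 62.62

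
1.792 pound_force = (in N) 7.971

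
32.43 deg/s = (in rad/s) 0.566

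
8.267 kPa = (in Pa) 8267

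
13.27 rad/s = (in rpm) 126.7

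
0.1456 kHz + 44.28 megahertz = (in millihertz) 4.428e+10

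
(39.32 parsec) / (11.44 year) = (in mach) 9.877e+06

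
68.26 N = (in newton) 68.26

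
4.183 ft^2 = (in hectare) 3.886e-05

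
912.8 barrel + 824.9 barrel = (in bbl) 1738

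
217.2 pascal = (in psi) 0.0315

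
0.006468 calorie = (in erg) 2.706e+05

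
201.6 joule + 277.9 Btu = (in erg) 2.934e+12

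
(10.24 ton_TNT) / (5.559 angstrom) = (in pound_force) 1.733e+19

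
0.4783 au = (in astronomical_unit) 0.4783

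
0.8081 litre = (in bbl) 0.005083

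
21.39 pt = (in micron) 7546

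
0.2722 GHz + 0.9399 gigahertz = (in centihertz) 1.212e+11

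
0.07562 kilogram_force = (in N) 0.7416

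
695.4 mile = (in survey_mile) 695.4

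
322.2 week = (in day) 2255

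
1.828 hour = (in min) 109.7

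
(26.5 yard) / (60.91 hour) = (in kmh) 0.0003978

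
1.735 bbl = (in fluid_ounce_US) 9327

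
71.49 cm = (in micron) 7.149e+05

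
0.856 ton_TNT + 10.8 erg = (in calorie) 8.56e+08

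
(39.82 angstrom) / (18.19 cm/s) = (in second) 2.189e-08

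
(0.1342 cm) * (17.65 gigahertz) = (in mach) 6.956e+04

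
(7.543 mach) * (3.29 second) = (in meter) 8450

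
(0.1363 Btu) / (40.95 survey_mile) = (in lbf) 0.0004905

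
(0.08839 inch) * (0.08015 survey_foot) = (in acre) 1.355e-08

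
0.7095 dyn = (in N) 7.095e-06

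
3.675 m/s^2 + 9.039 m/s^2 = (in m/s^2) 12.71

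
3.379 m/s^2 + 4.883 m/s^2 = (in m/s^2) 8.262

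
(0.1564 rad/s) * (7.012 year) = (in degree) 1.982e+09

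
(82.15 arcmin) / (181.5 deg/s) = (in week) 1.247e-08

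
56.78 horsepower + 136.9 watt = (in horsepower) 56.96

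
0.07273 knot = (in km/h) 0.1347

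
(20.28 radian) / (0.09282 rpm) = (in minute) 34.77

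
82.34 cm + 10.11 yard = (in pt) 2.854e+04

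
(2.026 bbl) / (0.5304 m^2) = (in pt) 1721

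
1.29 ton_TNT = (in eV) 3.369e+28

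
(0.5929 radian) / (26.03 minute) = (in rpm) 0.003625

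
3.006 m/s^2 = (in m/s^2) 3.006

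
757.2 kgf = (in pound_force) 1669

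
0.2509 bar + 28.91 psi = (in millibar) 2244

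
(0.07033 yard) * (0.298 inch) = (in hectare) 4.868e-08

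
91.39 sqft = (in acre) 0.002098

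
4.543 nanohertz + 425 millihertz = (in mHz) 425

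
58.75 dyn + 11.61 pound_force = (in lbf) 11.61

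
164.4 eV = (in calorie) 6.295e-18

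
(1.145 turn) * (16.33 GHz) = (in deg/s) 6.731e+12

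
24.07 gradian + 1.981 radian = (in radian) 2.359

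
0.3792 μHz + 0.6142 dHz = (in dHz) 0.6142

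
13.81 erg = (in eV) 8.62e+12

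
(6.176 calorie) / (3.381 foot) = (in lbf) 5.637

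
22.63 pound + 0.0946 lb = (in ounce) 363.6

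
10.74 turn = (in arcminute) 2.32e+05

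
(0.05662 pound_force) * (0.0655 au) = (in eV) 1.54e+28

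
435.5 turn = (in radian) 2736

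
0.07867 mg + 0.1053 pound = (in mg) 4.776e+04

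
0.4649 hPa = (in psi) 0.006743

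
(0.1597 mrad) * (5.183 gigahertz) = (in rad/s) 8.277e+05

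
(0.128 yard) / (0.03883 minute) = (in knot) 0.09765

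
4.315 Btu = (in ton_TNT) 1.088e-06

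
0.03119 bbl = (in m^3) 0.004959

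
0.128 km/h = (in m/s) 0.03556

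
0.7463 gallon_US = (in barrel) 0.01777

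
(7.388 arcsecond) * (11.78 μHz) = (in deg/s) 2.418e-08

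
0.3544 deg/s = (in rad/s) 0.006185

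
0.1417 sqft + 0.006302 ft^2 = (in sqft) 0.148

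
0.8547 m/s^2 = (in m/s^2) 0.8547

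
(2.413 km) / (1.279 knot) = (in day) 0.04245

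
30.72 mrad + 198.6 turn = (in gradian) 7.944e+04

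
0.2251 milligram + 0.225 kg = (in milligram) 2.25e+05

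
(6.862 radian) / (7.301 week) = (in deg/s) 8.904e-05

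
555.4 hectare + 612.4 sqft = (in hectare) 555.4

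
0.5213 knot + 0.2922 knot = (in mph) 0.9362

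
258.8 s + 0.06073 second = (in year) 8.208e-06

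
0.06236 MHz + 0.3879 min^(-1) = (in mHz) 6.236e+07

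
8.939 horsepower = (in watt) 6666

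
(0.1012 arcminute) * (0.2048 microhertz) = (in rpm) 5.757e-11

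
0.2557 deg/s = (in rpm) 0.04262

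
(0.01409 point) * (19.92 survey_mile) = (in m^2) 0.1593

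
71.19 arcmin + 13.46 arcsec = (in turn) 0.003306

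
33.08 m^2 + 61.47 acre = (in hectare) 24.88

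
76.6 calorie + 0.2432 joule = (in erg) 3.207e+09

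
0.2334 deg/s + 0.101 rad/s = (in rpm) 1.003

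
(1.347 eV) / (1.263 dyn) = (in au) 1.142e-25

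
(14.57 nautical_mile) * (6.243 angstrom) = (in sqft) 0.0001813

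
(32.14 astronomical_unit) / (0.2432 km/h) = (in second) 7.117e+13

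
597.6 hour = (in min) 3.586e+04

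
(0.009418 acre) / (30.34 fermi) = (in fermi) 1.256e+30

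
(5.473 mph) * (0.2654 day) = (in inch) 2.209e+06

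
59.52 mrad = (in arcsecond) 1.228e+04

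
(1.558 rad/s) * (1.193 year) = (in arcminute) 2.015e+11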